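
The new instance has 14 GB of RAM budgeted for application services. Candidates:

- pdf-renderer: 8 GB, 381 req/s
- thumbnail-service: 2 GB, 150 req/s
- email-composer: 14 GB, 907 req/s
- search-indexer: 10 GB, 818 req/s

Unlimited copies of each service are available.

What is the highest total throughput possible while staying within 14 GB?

1118

Density check — search-indexer 81.80, thumbnail-service 75.00, email-composer 64.79 are the best per GB.
2×thumbnail-service + search-indexer uses 14 of the 14 GB and totals 1118.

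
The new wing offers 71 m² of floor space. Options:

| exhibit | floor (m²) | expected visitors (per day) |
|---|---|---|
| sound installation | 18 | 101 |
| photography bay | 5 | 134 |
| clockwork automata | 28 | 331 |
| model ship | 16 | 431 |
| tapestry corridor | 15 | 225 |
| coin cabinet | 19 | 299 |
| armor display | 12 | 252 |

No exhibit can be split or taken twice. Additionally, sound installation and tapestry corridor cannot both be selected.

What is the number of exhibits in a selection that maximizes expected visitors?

The maximum expected visitors within 71 m² is 1341.
For example photography bay + model ship + tapestry corridor + coin cabinet + armor display achieves it, using 67 m².
Every optimal selection uses 5 exhibits.

5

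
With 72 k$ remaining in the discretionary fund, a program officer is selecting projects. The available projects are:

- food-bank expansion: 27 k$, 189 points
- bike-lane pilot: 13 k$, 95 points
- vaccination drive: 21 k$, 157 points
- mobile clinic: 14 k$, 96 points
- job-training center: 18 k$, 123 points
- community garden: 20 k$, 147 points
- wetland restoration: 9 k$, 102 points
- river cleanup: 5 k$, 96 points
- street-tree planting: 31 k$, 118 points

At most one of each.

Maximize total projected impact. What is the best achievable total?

605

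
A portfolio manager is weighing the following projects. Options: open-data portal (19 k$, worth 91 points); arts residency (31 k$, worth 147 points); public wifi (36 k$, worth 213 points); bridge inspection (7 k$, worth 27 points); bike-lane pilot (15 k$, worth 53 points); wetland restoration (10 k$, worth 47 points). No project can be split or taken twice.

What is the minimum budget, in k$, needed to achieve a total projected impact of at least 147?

Minimise k$ subject to total projected impact ≥ 147.
Taking arts residency gives 147 (≥ 147) for 31 k$.
No combination under 31 k$ hits 147.

31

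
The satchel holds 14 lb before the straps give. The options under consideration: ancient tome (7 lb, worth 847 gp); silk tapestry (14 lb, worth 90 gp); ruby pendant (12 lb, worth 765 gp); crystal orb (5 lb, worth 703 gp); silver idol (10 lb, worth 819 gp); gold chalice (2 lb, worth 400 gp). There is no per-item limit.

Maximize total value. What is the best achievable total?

7×gold chalice uses 14 of the 14 lb and totals 2800.
Every other selection either busts 14 lb or fails to beat 2800.

2800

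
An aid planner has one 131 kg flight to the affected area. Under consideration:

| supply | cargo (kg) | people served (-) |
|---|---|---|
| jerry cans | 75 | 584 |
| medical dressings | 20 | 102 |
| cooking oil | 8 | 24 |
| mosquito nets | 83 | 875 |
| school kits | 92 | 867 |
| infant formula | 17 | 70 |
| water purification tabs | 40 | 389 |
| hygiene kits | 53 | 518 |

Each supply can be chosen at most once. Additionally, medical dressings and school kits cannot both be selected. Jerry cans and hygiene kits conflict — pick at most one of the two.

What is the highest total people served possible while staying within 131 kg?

1288

By people served per kg: mosquito nets 10.54, hygiene kits 9.77, water purification tabs 9.72, school kits 9.42 lead.
Best packing: cooking oil + mosquito nets + water purification tabs — 131 kg, 1288 total.
The closest alternative, mosquito nets + water purification tabs, reaches only 1264.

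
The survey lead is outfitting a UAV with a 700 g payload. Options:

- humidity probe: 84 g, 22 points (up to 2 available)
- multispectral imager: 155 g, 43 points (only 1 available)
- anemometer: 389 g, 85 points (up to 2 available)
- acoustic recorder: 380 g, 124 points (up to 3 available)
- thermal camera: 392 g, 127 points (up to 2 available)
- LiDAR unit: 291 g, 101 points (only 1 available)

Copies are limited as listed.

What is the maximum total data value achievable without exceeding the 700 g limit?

228

Filling by ratio: acoustic recorder + LiDAR unit for 225, with 29 g left unused.
Dropping acoustic recorder frees 380 g; slotting in thermal camera (392 g) lifts the total to 228 at 683 g.
That's the maximum — no swap from here does better than 228.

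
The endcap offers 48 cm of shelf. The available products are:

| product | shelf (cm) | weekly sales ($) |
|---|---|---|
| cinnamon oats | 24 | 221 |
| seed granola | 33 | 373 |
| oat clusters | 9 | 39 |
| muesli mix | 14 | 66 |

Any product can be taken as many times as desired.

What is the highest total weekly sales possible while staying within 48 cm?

442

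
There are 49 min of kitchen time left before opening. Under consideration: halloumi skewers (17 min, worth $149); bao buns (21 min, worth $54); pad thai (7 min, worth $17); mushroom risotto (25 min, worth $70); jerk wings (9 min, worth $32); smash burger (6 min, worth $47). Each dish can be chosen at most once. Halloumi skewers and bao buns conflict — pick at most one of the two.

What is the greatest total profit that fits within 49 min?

266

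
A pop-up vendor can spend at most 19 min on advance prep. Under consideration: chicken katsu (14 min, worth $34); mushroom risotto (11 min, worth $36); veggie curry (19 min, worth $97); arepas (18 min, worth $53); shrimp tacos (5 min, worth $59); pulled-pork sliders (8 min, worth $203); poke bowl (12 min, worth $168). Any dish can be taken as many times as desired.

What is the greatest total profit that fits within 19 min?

406

The ratio ordering already packs tightly: 2×pulled-pork sliders, 16 min, 406.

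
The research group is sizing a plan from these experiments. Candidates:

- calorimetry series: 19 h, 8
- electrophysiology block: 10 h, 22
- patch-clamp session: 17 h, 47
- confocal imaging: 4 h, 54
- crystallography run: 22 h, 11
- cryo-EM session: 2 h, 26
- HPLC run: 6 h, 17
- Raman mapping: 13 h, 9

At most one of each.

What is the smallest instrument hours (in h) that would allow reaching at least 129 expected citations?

29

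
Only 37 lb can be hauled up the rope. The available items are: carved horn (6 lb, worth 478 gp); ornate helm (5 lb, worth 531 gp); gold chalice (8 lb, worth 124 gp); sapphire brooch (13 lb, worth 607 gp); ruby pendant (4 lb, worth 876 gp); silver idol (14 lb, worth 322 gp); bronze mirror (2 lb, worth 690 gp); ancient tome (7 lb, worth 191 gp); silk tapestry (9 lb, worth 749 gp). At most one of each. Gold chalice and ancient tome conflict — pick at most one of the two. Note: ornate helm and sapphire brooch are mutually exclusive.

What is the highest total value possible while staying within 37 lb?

Taking carved horn + ornate helm + ruby pendant + bronze mirror + ancient tome + silk tapestry: 33 lb used, 3515 in value.
Next best is carved horn + ornate helm + gold chalice + ruby pendant + bronze mirror + silk tapestry at 3448 (34 lb) — short by 67.

3515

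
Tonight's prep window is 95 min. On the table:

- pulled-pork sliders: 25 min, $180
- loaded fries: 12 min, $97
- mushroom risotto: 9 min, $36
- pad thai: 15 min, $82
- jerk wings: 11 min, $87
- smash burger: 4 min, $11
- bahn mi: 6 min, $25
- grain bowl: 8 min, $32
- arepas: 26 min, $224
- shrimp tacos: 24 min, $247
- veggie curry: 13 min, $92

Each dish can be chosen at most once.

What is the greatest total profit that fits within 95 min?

By profit per min: shrimp tacos 10.29, arepas 8.62, loaded fries 8.08, jerk wings 7.91 lead.
Filling by ratio: loaded fries + jerk wings + bahn mi + arepas + shrimp tacos + veggie curry for 772, with 3 min left unused.
Replace bahn mi with mushroom risotto: the trade gains 11 net, giving 783 at 95 min.

783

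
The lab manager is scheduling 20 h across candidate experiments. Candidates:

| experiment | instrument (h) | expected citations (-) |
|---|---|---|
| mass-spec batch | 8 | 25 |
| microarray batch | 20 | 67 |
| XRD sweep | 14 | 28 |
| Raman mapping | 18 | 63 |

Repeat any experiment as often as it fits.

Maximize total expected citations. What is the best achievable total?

67

Taking the top-ratio experiments first gives Raman mapping for 63 (18 h).
Replace Raman mapping with microarray batch: the trade gains 4 net, giving 67 at 20 h.
Every other selection either busts 20 h or fails to beat 67.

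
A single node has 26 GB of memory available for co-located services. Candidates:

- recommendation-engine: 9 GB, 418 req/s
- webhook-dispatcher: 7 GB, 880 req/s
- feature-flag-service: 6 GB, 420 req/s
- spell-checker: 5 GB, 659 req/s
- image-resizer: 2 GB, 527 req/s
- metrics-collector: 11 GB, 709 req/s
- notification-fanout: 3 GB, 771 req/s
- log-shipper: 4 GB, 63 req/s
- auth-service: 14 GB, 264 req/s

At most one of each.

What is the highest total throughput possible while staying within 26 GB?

By throughput per GB: image-resizer 263.50, notification-fanout 257.00, spell-checker 131.80, webhook-dispatcher 125.71 lead.
The ratio ordering already packs tightly: webhook-dispatcher + feature-flag-service + spell-checker + image-resizer + notification-fanout, 23 GB, 3257.
The spare 3 GB is too small for any remaining service, and no exchange beats 3257.

3257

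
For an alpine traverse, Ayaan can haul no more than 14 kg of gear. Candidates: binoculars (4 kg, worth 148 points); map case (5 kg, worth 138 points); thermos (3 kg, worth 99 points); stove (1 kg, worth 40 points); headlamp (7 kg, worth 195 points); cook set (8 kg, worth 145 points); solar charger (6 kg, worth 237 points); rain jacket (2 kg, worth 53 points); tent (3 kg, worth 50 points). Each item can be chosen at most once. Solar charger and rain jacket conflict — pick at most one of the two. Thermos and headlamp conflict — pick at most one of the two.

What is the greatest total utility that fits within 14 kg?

524

Taking binoculars + thermos + stove + solar charger: 14 kg used, 524 in utility.
Every other selection either busts 14 kg or breaks a pairing rule or fails to beat 524.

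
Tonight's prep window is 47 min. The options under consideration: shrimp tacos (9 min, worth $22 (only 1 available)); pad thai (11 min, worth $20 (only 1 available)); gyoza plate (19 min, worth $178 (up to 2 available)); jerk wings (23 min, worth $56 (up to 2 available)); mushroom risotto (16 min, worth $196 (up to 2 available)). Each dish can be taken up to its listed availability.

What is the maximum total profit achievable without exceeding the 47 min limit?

414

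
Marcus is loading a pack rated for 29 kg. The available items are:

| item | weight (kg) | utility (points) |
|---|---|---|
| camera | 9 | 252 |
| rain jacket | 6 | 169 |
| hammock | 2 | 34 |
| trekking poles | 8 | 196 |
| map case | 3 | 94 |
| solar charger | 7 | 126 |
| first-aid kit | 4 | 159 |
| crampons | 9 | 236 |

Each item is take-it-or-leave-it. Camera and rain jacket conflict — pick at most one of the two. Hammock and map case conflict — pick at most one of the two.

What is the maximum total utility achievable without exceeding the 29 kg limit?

794

Taking rain jacket + hammock + trekking poles + first-aid kit + crampons: 29 kg used, 794 in utility.
An exhaustive check of the 256 subsets confirms 794.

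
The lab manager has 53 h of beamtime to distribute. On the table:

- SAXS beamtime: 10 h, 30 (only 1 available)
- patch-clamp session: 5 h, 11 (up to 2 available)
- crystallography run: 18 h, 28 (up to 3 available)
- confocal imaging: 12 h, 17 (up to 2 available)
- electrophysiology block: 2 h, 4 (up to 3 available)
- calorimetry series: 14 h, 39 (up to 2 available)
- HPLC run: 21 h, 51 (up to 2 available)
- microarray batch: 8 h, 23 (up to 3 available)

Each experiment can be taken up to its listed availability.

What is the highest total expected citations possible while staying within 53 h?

149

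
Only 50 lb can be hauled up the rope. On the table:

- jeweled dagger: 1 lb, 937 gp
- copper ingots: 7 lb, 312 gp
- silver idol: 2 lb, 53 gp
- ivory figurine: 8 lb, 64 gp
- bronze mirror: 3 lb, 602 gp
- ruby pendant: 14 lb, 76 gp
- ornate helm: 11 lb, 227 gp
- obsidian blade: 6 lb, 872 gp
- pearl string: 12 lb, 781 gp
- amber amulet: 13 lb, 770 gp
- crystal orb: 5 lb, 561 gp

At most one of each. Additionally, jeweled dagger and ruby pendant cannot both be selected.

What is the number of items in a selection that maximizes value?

8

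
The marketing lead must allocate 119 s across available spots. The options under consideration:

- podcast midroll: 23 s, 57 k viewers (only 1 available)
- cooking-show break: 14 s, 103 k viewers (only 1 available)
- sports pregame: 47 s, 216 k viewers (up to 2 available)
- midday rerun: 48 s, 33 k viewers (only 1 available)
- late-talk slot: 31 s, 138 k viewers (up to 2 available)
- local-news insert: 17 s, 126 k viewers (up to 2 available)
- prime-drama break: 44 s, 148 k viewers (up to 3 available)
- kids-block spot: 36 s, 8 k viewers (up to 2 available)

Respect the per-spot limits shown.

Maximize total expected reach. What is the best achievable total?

631

The ratio heuristic lands on podcast midroll + cooking-show break + sports pregame + 2×local-news insert (628) but leaves 1 s idle.
Dropping podcast midroll and sports pregame frees 70 s; slotting in 2×late-talk slot (62 s) lifts the total to 631 at 110 s.
Every other selection either busts 119 s or exceeds an availability limit or fails to beat 631.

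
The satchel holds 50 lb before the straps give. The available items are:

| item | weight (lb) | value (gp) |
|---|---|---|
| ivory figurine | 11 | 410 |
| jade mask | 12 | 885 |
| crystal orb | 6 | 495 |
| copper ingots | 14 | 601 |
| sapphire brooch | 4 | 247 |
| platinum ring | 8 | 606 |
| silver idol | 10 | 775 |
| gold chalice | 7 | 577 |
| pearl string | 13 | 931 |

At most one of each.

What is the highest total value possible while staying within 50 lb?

Filling by ratio: jade mask + crystal orb + sapphire brooch + platinum ring + silver idol + gold chalice for 3585, with 3 lb left unused.
The 10 lb tied up in crystal orb and sapphire brooch is better spent on pearl string — total rises to 3774 (50 lb).
No other feasible combination exceeds 3774.

3774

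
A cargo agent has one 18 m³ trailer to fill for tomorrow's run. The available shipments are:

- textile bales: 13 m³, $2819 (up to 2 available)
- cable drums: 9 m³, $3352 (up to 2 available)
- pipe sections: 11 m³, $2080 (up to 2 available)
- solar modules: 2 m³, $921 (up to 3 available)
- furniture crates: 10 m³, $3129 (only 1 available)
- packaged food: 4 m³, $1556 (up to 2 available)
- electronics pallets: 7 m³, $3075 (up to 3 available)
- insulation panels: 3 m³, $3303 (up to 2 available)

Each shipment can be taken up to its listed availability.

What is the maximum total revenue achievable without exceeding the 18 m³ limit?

Taking the top-ratio shipments first gives 3×solar modules + packaged food + 2×insulation panels for 10925 (16 m³).
Replace solar modules with packaged food: the trade gains 635 net, giving 11560 at 18 m³.

11560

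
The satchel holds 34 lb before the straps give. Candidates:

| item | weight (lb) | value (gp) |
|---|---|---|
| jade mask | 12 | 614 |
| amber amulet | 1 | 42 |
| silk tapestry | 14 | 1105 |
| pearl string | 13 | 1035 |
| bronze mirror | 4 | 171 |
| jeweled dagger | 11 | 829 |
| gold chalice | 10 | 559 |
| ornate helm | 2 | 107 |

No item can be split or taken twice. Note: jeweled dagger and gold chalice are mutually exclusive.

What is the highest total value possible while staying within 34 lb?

2460

Best packing: amber amulet + silk tapestry + pearl string + bronze mirror + ornate helm — 34 lb, 2460 total.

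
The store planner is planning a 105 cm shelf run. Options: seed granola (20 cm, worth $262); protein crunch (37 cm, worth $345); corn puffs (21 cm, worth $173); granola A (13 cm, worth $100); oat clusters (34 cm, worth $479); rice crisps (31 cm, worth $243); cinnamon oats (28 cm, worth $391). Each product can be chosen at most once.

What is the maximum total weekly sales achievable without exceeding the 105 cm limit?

By weekly sales per cm: oat clusters 14.09, cinnamon oats 13.96, seed granola 13.10 lead.
Taking seed granola + corn puffs + oat clusters + cinnamon oats: 103 cm used, 1305 in weekly sales.
An exhaustive check of the 128 subsets confirms 1305.

1305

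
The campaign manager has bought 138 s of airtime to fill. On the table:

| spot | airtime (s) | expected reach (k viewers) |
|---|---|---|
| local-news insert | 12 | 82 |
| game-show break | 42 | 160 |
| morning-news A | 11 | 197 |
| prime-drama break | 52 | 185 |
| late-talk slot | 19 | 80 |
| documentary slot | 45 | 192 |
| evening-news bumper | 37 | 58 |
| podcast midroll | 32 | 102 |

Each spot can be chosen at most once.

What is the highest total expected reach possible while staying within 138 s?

Ranking by ratio (expected reach/s): morning-news A 17.91, local-news insert 6.83, documentary slot 4.27, late-talk slot 4.21.
Best packing: local-news insert + game-show break + morning-news A + late-talk slot + documentary slot — 129 s, 711 total.
No other feasible combination exceeds 711.

711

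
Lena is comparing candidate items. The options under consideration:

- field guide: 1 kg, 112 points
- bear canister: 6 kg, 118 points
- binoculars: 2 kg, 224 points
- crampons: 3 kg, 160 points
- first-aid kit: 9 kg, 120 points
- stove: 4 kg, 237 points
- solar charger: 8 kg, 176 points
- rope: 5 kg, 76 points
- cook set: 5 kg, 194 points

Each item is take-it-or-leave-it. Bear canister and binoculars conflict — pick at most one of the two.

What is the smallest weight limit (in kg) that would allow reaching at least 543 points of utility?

Look for the lowest-weight combination reaching 543.
field guide + binoculars + stove: 573 utility at 7 kg.
No combination under 7 kg hits 543.

7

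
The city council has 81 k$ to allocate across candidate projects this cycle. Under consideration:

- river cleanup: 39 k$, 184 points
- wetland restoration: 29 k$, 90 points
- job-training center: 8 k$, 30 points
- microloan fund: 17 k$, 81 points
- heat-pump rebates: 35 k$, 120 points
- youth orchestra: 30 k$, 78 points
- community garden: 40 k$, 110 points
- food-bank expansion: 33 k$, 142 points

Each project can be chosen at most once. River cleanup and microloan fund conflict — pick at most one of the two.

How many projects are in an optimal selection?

Best achievable projected impact is 356.
For example river cleanup + job-training center + food-bank expansion achieves it, using 80 k$.
Every optimal selection uses 3 projects.

3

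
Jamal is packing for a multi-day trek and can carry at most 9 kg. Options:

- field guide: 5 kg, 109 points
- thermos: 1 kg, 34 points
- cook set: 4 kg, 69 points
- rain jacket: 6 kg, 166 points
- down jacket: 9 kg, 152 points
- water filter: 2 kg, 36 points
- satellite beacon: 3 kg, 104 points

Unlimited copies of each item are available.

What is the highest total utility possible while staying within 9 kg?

312

Taking 3×satellite beacon: 9 kg used, 312 in utility.
That's the maximum — no swap from here does better than 312.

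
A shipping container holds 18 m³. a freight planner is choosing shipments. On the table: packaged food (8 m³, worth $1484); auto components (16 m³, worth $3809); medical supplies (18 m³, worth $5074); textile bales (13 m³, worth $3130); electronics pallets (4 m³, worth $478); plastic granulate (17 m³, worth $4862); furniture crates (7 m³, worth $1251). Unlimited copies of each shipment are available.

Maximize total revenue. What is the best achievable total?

A density-first pass picks plastic granulate — 4862 at 17 m³.
Dropping plastic granulate frees 17 m³; slotting in medical supplies (18 m³) lifts the total to 5074 at 18 m³.

5074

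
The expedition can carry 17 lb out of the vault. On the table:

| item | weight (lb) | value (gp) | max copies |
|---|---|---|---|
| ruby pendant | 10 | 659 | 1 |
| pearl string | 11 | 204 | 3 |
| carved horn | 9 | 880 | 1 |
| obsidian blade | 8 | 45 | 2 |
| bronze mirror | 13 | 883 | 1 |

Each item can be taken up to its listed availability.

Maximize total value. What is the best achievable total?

925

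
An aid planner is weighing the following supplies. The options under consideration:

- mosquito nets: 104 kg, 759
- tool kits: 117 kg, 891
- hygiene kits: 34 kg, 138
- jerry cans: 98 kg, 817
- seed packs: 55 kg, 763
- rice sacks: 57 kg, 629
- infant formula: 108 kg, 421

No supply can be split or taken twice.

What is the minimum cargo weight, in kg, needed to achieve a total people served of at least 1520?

146

Need the lightest bundle worth ≥ 1520.
hygiene kits + seed packs + rice sacks: 1530 people served at 146 kg.
Below 146 kg the best achievable stays under 1520.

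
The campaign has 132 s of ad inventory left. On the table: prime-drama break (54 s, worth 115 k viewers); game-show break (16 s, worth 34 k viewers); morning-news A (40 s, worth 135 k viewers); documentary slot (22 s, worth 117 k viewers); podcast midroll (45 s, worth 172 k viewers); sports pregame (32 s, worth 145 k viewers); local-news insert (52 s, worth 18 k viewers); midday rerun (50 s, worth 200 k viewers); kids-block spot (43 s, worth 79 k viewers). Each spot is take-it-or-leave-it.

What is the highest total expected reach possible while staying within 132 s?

517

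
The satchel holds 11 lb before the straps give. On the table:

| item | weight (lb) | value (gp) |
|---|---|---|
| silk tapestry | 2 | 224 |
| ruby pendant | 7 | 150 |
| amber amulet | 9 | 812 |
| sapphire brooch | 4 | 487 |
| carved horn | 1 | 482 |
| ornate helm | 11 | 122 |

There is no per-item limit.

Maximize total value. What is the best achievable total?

5302

Taking 11×carved horn: 11 lb used, 5302 in value.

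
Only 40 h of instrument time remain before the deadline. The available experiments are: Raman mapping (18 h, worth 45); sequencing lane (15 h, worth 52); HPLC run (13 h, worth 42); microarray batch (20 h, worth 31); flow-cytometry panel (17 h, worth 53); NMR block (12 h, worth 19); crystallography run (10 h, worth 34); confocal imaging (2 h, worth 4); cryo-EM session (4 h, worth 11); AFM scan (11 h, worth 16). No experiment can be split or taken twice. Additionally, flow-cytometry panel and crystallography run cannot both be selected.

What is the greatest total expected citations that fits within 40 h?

132

Taking sequencing lane + HPLC run + crystallography run + confocal imaging: 40 h used, 132 in expected citations.
Next best is sequencing lane + HPLC run + crystallography run at 128 (38 h) — short by 4.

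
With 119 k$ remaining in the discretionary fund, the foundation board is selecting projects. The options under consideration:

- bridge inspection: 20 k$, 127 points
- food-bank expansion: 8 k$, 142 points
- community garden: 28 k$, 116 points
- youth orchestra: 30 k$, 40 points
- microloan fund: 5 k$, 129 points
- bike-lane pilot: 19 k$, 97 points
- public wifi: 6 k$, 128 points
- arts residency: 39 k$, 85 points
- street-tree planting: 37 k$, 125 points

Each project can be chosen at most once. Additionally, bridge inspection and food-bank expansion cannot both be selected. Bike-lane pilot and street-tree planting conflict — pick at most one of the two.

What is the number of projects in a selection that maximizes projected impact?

6

Best achievable projected impact is 697.
For example food-bank expansion + community garden + microloan fund + bike-lane pilot + public wifi + arts residency achieves it, using 105 k$.
Any selection reaching 697 contains exactly 6 projects.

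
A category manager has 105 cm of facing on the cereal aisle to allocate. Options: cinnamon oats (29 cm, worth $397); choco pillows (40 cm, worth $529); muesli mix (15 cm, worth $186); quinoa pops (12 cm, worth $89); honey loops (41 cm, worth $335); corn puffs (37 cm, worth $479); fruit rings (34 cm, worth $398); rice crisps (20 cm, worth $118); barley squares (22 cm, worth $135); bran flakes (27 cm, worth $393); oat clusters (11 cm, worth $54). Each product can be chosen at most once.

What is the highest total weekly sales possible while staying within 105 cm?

1401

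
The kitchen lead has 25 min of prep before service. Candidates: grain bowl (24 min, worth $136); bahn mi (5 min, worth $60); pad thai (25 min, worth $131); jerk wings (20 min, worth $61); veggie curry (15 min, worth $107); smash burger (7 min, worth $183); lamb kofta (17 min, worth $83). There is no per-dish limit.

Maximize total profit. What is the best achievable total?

3×smash burger uses 21 of the 25 min and totals 549.

549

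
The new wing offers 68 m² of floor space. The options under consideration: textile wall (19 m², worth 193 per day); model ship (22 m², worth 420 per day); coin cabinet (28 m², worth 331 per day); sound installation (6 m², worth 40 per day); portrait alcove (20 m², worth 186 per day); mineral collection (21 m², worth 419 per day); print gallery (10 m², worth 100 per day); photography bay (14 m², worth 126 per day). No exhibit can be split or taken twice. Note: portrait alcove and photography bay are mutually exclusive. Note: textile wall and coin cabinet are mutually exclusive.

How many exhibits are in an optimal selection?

4

Optimal total is 1072.
textile wall + model ship + sound installation + mineral collection hits 1072 at 68 m².
Every optimal selection uses 4 exhibits.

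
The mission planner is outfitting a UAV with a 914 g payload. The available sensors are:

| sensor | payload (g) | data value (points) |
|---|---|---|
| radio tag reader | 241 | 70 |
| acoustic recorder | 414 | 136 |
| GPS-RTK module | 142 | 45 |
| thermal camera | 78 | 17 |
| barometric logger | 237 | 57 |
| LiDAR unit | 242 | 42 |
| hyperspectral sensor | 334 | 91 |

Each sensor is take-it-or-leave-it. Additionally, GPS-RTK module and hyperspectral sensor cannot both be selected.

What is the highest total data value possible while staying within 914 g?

The ratio ordering already packs tightly: radio tag reader + acoustic recorder + GPS-RTK module + thermal camera, 875 g, 268.
Next best is radio tag reader + acoustic recorder + barometric logger at 263 (892 g) — short by 5.

268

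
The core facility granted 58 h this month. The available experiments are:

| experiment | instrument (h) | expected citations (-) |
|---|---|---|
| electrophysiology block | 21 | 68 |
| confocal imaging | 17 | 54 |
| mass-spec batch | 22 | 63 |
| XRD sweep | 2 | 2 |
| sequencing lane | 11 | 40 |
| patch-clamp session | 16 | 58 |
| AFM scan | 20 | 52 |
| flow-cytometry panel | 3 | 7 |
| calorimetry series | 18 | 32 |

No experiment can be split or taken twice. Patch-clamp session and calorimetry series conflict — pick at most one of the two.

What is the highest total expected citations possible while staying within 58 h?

187

A density-first pass picks electrophysiology block + XRD sweep + sequencing lane + patch-clamp session + flow-cytometry panel — 175 at 53 h.
Dropping XRD sweep and sequencing lane frees 13 h; slotting in confocal imaging (17 h) lifts the total to 187 at 57 h.
Every other selection either busts 58 h or breaks a pairing rule or fails to beat 187.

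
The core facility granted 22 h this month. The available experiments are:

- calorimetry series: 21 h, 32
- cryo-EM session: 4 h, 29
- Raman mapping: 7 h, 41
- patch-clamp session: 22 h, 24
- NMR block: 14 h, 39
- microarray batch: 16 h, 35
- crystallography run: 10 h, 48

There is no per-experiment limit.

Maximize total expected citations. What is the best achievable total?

145

Ranking by ratio (expected citations/h): cryo-EM session 7.25, Raman mapping 5.86, crystallography run 4.80.
5×cryo-EM session uses 20 of the 22 h and totals 145.
Nothing else within 22 h beats 145.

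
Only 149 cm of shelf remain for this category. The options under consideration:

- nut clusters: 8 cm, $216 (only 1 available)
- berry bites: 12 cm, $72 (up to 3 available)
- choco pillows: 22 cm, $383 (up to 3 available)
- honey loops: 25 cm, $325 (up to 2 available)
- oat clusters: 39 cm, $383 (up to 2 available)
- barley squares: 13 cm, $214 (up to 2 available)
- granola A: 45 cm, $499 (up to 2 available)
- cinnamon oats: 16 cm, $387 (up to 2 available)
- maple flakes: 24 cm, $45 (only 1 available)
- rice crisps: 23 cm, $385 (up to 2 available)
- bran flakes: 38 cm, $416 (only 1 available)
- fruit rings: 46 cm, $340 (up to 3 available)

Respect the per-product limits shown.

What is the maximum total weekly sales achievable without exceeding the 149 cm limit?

2740

A density-first pass picks nut clusters + 3×choco pillows + barley squares + 2×cinnamon oats + rice crisps — 2738 at 142 cm.
Dropping choco pillows frees 22 cm; slotting in rice crisps (23 cm) lifts the total to 2740 at 143 cm.
Nothing else within 149 cm beats 2740.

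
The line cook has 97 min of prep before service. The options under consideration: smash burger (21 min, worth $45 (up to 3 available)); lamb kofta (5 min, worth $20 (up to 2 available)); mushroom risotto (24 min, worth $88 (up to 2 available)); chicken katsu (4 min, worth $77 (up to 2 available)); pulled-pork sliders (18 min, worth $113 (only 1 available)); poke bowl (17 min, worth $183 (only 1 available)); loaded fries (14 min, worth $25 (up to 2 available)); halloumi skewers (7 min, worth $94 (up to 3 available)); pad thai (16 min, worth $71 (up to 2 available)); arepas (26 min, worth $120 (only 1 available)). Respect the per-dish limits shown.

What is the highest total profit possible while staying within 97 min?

Taking the top-ratio dishes first gives lamb kofta + 2×chicken katsu + pulled-pork sliders + poke bowl + 3×halloumi skewers + arepas for 872 (95 min).
Replace lamb kofta and arepas with 2×pad thai: the trade gains 2 net, giving 874 at 96 min.

874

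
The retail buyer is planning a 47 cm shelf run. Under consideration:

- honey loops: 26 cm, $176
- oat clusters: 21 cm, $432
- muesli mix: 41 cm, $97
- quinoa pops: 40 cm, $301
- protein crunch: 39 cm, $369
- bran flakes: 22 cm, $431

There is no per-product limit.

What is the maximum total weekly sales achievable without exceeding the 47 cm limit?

864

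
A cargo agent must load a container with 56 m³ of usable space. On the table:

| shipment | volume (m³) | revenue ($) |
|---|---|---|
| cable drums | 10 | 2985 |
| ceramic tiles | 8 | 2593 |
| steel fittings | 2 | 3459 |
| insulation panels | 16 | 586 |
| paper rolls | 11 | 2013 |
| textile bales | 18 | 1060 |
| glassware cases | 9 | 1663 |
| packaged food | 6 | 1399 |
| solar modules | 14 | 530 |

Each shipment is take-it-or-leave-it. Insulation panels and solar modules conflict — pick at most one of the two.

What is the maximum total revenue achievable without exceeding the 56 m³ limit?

14112

Density check — steel fittings 1729.50, ceramic tiles 324.12, cable drums 298.50, packaged food 233.17 are the best per m³.
Best packing: cable drums + ceramic tiles + steel fittings + paper rolls + glassware cases + packaged food — 46 m³, 14112 total.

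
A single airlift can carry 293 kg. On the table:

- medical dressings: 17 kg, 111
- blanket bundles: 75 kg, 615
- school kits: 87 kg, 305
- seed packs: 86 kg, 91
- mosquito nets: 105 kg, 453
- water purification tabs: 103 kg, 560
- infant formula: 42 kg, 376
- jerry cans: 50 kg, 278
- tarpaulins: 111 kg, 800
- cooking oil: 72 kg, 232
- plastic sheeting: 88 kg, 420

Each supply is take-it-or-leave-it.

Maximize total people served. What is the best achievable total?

Ranking by ratio (people served/kg): infant formula 8.95, blanket bundles 8.20, tarpaulins 7.21.
Filling by ratio: medical dressings + blanket bundles + infant formula + tarpaulins for 1902, with 48 kg left unused.
The 17 kg tied up in medical dressings is better spent on jerry cans — total rises to 2069 (278 kg).

2069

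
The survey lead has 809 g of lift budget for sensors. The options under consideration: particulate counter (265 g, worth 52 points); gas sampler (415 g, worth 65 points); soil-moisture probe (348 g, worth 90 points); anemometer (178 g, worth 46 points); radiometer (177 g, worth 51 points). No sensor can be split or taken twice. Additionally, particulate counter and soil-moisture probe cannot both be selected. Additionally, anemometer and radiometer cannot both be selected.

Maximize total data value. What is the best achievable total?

155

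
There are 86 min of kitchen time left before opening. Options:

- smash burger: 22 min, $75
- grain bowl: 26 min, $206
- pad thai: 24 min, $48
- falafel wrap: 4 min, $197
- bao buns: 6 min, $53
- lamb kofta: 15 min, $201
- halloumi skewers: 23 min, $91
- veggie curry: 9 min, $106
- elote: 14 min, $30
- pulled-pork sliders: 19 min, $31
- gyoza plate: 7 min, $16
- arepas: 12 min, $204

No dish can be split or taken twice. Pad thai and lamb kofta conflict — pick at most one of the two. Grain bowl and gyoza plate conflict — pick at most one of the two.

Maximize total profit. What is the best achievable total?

By profit per min: falafel wrap 49.25, arepas 17.00, lamb kofta 13.40, veggie curry 11.78 lead.
Grain bowl + falafel wrap + bao buns + lamb kofta + veggie curry + elote + arepas uses 86 of the 86 min and totals 997.
No other feasible combination exceeds 997.

997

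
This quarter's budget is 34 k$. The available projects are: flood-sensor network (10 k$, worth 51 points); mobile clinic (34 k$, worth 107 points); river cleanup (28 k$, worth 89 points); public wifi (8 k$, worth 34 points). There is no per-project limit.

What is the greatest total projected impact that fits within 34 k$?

153

By projected impact per k$: flood-sensor network 5.10, public wifi 4.25, river cleanup 3.18, mobile clinic 3.15 lead.
Taking 3×flood-sensor network: 30 k$ used, 153 in projected impact.
Every other selection either busts 34 k$ or fails to beat 153.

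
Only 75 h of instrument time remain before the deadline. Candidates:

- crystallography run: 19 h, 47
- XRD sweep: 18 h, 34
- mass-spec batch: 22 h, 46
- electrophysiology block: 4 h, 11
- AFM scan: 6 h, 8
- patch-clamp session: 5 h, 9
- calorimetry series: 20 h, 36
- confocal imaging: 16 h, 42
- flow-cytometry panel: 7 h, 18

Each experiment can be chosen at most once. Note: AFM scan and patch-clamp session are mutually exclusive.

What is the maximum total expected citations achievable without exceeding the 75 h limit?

173

Best packing: crystallography run + mass-spec batch + electrophysiology block + patch-clamp session + confocal imaging + flow-cytometry panel — 73 h, 173 total.
Next best is crystallography run + mass-spec batch + electrophysiology block + AFM scan + confocal imaging + flow-cytometry panel at 172 (74 h) — short by 1.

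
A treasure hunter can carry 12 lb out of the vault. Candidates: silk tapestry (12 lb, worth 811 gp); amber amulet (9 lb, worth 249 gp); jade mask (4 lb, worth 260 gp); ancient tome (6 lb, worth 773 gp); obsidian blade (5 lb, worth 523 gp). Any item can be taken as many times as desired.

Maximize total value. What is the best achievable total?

1546

2×ancient tome uses 12 of the 12 lb and totals 1546.
No other feasible combination exceeds 1546.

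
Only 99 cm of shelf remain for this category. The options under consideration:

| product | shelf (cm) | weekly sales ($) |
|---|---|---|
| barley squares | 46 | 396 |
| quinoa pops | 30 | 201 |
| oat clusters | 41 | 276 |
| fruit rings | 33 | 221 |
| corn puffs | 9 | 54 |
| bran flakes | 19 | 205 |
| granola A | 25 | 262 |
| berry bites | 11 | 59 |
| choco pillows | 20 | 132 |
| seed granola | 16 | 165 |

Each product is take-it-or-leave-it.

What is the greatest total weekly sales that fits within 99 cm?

By weekly sales per cm: bran flakes 10.79, granola A 10.48, seed granola 10.31, barley squares 8.61 lead.
Greedy by ratio would take quinoa pops + corn puffs + bran flakes + granola A + seed granola: 99 cm used, total 887.
Replace quinoa pops and seed granola with barley squares: the trade gains 30 net, giving 917 at 99 cm.
Runner-up quinoa pops + corn puffs + bran flakes + granola A + seed granola tops out at 887.

917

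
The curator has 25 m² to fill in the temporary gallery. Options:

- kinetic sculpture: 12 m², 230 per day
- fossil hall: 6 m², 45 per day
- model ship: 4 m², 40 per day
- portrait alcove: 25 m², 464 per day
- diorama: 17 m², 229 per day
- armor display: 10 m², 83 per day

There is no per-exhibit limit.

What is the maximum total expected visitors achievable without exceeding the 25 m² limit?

464

Greedy by ratio would take 2×kinetic sculpture: 24 m² used, total 460.
The 24 m² tied up in 2×kinetic sculpture is better spent on portrait alcove — total rises to 464 (25 m²).
Nothing else within 25 m² beats 464.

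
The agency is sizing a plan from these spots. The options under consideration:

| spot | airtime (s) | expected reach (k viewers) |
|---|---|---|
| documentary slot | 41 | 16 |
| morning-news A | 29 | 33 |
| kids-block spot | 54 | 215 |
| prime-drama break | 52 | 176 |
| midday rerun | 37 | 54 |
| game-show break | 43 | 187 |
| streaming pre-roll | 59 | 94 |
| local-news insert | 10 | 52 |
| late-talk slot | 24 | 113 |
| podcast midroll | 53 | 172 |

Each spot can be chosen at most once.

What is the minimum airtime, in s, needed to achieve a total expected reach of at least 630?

159

Need the lightest bundle worth ≥ 630.
kids-block spot + prime-drama break + game-show break + local-news insert reaches 630 using 159 s.
Below 159 s the best achievable stays under 630.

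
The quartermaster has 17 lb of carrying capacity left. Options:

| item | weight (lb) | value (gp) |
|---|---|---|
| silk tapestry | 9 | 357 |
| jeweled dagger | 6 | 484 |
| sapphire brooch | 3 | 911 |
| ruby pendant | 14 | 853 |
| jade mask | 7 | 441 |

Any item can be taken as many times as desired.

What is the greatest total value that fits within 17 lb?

4555

Ranking by ratio (value/lb): sapphire brooch 303.67, jeweled dagger 80.67, jade mask 63.00, ruby pendant 60.93.
The ratio ordering already packs tightly: 5×sapphire brooch, 15 lb, 4555.
The spare 2 lb is too small for any remaining item, and no exchange beats 4555.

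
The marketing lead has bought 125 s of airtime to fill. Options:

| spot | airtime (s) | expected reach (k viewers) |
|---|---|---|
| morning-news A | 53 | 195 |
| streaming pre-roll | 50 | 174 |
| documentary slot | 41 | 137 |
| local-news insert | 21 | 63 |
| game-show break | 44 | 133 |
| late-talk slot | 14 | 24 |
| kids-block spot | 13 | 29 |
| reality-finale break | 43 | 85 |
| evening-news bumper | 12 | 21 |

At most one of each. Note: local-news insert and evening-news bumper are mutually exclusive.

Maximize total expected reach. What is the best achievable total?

The ratio ordering already packs tightly: morning-news A + streaming pre-roll + local-news insert, 124 s, 432.
Runner-up streaming pre-roll + documentary slot + local-news insert + kids-block spot tops out at 403.

432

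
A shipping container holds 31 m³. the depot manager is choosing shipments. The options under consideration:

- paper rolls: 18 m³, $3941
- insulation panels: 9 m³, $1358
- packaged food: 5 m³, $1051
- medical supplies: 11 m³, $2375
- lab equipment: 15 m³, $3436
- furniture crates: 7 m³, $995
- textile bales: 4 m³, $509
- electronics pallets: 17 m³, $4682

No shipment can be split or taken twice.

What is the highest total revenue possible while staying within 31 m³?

Ranking by ratio (revenue/m³): electronics pallets 275.41, lab equipment 229.07, paper rolls 218.94.
The ratio heuristic lands on medical supplies + electronics pallets (7057) but leaves 3 m³ idle.
Replace medical supplies with insulation panels + packaged food: the trade gains 34 net, giving 7091 at 31 m³.

7091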